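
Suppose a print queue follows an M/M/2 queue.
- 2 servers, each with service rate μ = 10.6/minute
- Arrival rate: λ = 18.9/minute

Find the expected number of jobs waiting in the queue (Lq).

Traffic intensity: ρ = λ/(cμ) = 18.9/(2×10.6) = 0.8915
Since ρ = 0.8915 < 1, system is stable.
Offered load a = λ/μ = cρ = 18.9/10.6 = 1.7830
P₀ = [ Σₙ₌₀^1 aⁿ/n! + a^2/(2!(1-ρ)) ]⁻¹
Σ = a^0/0! + a^1/1! = 1.0000 + 1.7830 = 2.7830
a^2/(2!(1-ρ)) = 3.179156/(2 × 0.1084906) = 14.6518
P₀ = 1/(2.7830 + 14.6518) = 0.05736
Lq = P₀·a^2·ρ / (2!(1-ρ)²) = 0.0573566 × 3.17916 × 0.891509 / (2 × 0.0117702) = 6.9057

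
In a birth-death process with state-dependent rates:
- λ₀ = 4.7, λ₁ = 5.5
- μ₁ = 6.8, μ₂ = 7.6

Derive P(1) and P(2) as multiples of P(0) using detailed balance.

Balance equations:
State 0: λ₀P₀ = μ₁P₁ → P₁ = (λ₀/μ₁)P₀ = (4.7/6.8)P₀ = 0.6912P₀
State 1: P₂ = (λ₀λ₁)/(μ₁μ₂)P₀ = (4.7×5.5)/(6.8×7.6)P₀ = 0.5002P₀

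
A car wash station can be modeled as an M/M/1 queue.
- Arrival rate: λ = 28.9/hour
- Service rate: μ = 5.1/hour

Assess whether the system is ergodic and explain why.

Stability requires ρ = λ/(cμ) < 1
ρ = 28.9/(1 × 5.1) = 28.9/5.10 = 5.6667
Since 5.6667 ≥ 1, the system is UNSTABLE.
Queue grows without bound. Need μ > λ = 28.9.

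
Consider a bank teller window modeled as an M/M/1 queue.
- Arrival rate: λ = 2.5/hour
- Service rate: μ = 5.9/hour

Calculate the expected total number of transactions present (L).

ρ = λ/μ = 2.5/5.9 = 0.4237
For M/M/1: L = λ/(μ-λ)
L = 2.5/(5.9-2.5) = 2.5/3.40
L = 0.7353 transactions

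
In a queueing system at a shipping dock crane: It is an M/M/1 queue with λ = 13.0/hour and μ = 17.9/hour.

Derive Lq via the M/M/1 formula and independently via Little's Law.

Method 1 (direct): Lq = λ²/(μ(μ-λ)) = 169.00/(17.9 × 4.90) = 1.9268

Method 2 (Little's Law):
W = 1/(μ-λ) = 1/4.90 = 0.204082
Wq = W - 1/μ = 0.204082 - 0.0558659 = 0.148216
Lq = λWq = 13.0 × 0.148216 = 1.9268 ✔ (matches Method 1)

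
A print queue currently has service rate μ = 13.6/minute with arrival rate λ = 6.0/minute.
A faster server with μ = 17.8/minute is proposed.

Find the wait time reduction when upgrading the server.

System 1: ρ₁ = 6.0/13.6 = 0.4412, W₁ = 1/(13.6-6.0) = 0.13158
System 2: ρ₂ = 6.0/17.8 = 0.3371, W₂ = 1/(17.8-6.0) = 0.084746
Improvement: (W₁-W₂)/W₁ = (0.13158-0.084746)/0.13158 = 35.59%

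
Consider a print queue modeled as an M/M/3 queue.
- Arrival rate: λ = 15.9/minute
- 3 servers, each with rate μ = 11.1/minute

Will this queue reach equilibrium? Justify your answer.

Stability requires ρ = λ/(cμ) < 1
ρ = 15.9/(3 × 11.1) = 15.9/33.30 = 0.4775
Since 0.4775 < 1, the system is STABLE.
The servers are busy 47.75% of the time.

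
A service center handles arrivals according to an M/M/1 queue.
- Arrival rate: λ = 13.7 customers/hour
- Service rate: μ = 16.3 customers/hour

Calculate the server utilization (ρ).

Server utilization: ρ = λ/μ
ρ = 13.7/16.3 = 0.8405
The server is busy 84.05% of the time.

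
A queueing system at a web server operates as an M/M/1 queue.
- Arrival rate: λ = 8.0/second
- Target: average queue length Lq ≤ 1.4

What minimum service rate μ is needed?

For M/M/1: Lq = λ²/(μ(μ-λ))
Need Lq ≤ 1.4, i.e. μ(μ-λ) ≥ λ²/1.4
μ² - 8.0μ - 64.00/1.4 ≥ 0  →  μ² - 8.0μ - 45.714286 ≥ 0
Quadratic formula (positive root): μ = [λ + √(λ² + 4×45.714286)]/2
Discriminant: 64.00 + 4×45.714286 = 246.8571, √246.8571 = 15.71169
μ ≥ (8.0 + 15.71169)/2 = 11.8558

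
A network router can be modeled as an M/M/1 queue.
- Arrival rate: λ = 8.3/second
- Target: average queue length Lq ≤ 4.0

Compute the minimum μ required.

For M/M/1: Lq = λ²/(μ(μ-λ))
Need Lq ≤ 4.0, i.e. μ(μ-λ) ≥ λ²/4.0
μ² - 8.3μ - 68.89/4.0 ≥ 0  →  μ² - 8.3μ - 17.2225 ≥ 0
Quadratic formula (positive root): μ = [λ + √(λ² + 4×17.2225)]/2
Discriminant: 68.89 + 4×17.2225 = 137.7800, √137.7800 = 11.7380
μ ≥ (8.3 + 11.7380)/2 = 10.0190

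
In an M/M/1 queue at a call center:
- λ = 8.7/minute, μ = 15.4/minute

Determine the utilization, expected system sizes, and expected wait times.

Step 1: ρ = λ/μ = 8.7/15.4 = 0.5649
Step 2: L = λ/(μ-λ) = 8.7/6.70 = 1.2985
Step 3: Lq = λ²/(μ(μ-λ)) = 75.69/(15.4×6.70) = 0.7336
Step 4: W = 1/(μ-λ) = 1/6.70 = 0.14925
Step 5: Wq = λ/(μ(μ-λ)) = 8.7/(15.4×6.70) = 0.08432
Step 6: P(0) = 1-ρ = 0.4351
Verify: L = λW = 8.7×0.14925 = 1.2985 ✔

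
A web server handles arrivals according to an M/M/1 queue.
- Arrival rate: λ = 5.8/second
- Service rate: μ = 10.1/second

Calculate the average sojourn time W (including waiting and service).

First, compute utilization: ρ = λ/μ = 5.8/10.1 = 0.5743
For M/M/1: W = 1/(μ-λ)
W = 1/(10.1-5.8) = 1/4.30
W = 0.2326 seconds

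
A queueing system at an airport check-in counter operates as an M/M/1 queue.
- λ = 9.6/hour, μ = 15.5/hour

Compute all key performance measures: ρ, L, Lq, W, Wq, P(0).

Step 1: ρ = λ/μ = 9.6/15.5 = 0.6194
Step 2: L = λ/(μ-λ) = 9.6/5.90 = 1.6271
Step 3: Lq = λ²/(μ(μ-λ)) = 92.16/(15.5×5.90) = 1.0078
Step 4: W = 1/(μ-λ) = 1/5.90 = 0.16949
Step 5: Wq = λ/(μ(μ-λ)) = 9.6/(15.5×5.90) = 0.1050
Step 6: P(0) = 1-ρ = 0.3806
Verify: L = λW = 9.6×0.16949 = 1.6271 ✔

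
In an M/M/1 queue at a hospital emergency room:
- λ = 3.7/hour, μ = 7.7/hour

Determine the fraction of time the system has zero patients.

ρ = λ/μ = 3.7/7.7 = 0.4805
P(0) = 1 - ρ = 1 - 0.4805 = 0.5195
The server is idle 51.95% of the time.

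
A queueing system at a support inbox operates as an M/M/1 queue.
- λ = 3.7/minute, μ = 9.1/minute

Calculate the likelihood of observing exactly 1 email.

ρ = λ/μ = 3.7/9.1 = 0.4066
P(n) = (1-ρ)ρⁿ
P(1) = (1-0.4066) × 0.4066^1
P(1) = 0.5934 × 0.4066
P(1) = 0.2413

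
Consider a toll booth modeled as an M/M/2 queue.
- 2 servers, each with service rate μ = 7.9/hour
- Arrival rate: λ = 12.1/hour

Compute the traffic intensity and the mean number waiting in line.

Traffic intensity: ρ = λ/(cμ) = 12.1/(2×7.9) = 0.7658
Since ρ = 0.7658 < 1, system is stable.
Offered load a = λ/μ = cρ = 12.1/7.9 = 1.5316
P₀ = [ Σₙ₌₀^1 aⁿ/n! + a^2/(2!(1-ρ)) ]⁻¹
Σ = a^0/0! + a^1/1! = 1.0000 + 1.5316 = 2.5316
a^2/(2!(1-ρ)) = 2.34594/(2 × 0.234177) = 5.0089
P₀ = 1/(2.5316 + 5.0089) = 0.1326
Lq = P₀·a^2·ρ / (2!(1-ρ)²) = 0.13262 × 2.3459 × 0.76582 / (2 × 0.054839) = 2.1723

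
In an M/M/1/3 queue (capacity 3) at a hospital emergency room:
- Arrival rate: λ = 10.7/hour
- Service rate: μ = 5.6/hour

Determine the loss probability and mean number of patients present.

ρ = λ/μ = 10.7/5.6 = 1.9107
P₀ = (1-ρ)/(1-ρ^(K+1)) = (1-1.9107)/(1-1.9107^4) = -0.9107/-12.3282 = 0.07387
P_K = P₀×ρ^K = 0.07387 × 1.9107^3 = 0.07387 × 6.9755 = 0.5153
Blocking probability P_3 = 0.5153 (51.53%)
L = ρ[1 - (K+1)ρ^K + Kρ^(K+1)] / [(1-ρ)(1-ρ^(K+1))]
L = 1.9107 × (1 - 4×6.9755 + 3×13.3282) / ((1 - 1.9107) × (1 - 13.3282)) = 2.2264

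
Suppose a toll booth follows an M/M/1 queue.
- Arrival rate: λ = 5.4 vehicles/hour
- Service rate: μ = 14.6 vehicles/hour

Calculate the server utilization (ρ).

Server utilization: ρ = λ/μ
ρ = 5.4/14.6 = 0.3699
The server is busy 36.99% of the time.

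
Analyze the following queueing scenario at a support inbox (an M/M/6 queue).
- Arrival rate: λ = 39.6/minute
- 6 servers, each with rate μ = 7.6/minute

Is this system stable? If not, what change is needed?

Stability requires ρ = λ/(cμ) < 1
ρ = 39.6/(6 × 7.6) = 39.6/45.60 = 0.8684
Since 0.8684 < 1, the system is STABLE.
The servers are busy 86.84% of the time.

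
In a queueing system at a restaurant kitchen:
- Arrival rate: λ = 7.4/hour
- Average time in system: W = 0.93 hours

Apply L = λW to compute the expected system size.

Little's Law: L = λW
L = 7.4 × 0.93 = 6.8820 orders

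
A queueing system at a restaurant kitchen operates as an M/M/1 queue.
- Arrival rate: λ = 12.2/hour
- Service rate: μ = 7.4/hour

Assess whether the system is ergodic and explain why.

Stability requires ρ = λ/(cμ) < 1
ρ = 12.2/(1 × 7.4) = 12.2/7.40 = 1.6486
Since 1.6486 ≥ 1, the system is UNSTABLE.
Queue grows without bound. Need μ > λ = 12.2.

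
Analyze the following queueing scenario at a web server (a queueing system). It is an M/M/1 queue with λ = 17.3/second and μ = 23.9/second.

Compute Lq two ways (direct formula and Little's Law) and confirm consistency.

Method 1 (direct): Lq = λ²/(μ(μ-λ)) = 299.29/(23.9 × 6.60) = 1.8974

Method 2 (Little's Law):
W = 1/(μ-λ) = 1/6.60 = 0.151515
Wq = W - 1/μ = 0.151515 - 0.0418410 = 0.109674
Lq = λWq = 17.3 × 0.109674 = 1.8974 ✔ (matches Method 1)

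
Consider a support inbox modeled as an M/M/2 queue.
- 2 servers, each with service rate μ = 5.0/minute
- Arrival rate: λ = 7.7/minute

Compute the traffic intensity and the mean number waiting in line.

Traffic intensity: ρ = λ/(cμ) = 7.7/(2×5.0) = 0.7700
Since ρ = 0.7700 < 1, system is stable.
Offered load a = λ/μ = cρ = 7.7/5.0 = 1.5400
P₀ = [ Σₙ₌₀^1 aⁿ/n! + a^2/(2!(1-ρ)) ]⁻¹
Σ = a^0/0! + a^1/1! = 1.0000 + 1.5400 = 2.5400
a^2/(2!(1-ρ)) = 2.3716/(2 × 0.2300) = 5.1557
P₀ = 1/(2.5400 + 5.1557) = 0.1299
Lq = P₀·a^2·ρ / (2!(1-ρ)²) = 0.129944 × 2.37160 × 0.770000 / (2 × 0.0529000) = 2.2429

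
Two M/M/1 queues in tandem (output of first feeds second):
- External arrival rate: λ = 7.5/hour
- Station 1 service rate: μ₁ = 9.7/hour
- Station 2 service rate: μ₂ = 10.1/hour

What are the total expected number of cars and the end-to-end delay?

By Jackson's theorem, each station behaves as independent M/M/1.
Station 1: ρ₁ = 7.5/9.7 = 0.7732, L₁ = ρ₁/(1-ρ₁) = λ/(μ₁-λ) = 7.5/2.20 = 3.4091
Station 2: ρ₂ = 7.5/10.1 = 0.7426, L₂ = ρ₂/(1-ρ₂) = λ/(μ₂-λ) = 7.5/2.60 = 2.8846
Total: L = L₁ + L₂ = 3.4091 + 2.8846 = 6.2937
W = L/λ = 6.2937/7.5 = 0.8392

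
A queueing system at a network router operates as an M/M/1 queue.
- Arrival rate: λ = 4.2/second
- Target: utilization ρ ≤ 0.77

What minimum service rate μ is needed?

ρ = λ/μ, so μ = λ/ρ
μ ≥ 4.2/0.77 = 5.4545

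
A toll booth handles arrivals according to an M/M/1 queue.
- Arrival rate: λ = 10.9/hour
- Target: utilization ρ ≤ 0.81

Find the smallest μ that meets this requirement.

ρ = λ/μ, so μ = λ/ρ
μ ≥ 10.9/0.81 = 13.4568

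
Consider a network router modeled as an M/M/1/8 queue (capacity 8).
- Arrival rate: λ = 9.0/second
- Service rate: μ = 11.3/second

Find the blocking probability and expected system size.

ρ = λ/μ = 9.0/11.3 = 0.79646
P₀ = (1-ρ)/(1-ρ^(K+1)) = (1-0.79646)/(1-0.79646^9) = 0.20354/0.87103 = 0.2337
P_K = P₀×ρ^K = 0.2337 × 0.79646^8 = 0.2337 × 0.1619 = 0.03784
Blocking probability P_8 = 0.03784 (3.78%)
L = ρ[1 - (K+1)ρ^K + Kρ^(K+1)] / [(1-ρ)(1-ρ^(K+1))]
L = 0.79646 × (1 - 9×0.161924 + 8×0.128966) / ((1 - 0.79646) × (1 - 0.128966)) = 2.5805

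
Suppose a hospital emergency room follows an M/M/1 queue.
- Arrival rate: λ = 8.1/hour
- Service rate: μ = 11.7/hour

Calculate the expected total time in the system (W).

First, compute utilization: ρ = λ/μ = 8.1/11.7 = 0.6923
For M/M/1: W = 1/(μ-λ)
W = 1/(11.7-8.1) = 1/3.60
W = 0.2778 hours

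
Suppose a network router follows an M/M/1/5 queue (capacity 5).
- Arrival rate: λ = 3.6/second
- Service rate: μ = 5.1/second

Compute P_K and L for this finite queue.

ρ = λ/μ = 3.6/5.1 = 0.70588
P₀ = (1-ρ)/(1-ρ^(K+1)) = (1-0.70588)/(1-0.70588^6) = 0.2941/0.8763 = 0.3356
P_K = P₀×ρ^K = 0.33564 × 0.70588^5 = 0.33564 × 0.17525 = 0.05882
Blocking probability P_5 = 0.05882 (5.88%)
L = ρ[1 - (K+1)ρ^K + Kρ^(K+1)] / [(1-ρ)(1-ρ^(K+1))]
L = 0.70588 × (1 - 6×0.175249 + 5×0.123704) / ((1 - 0.70588) × (1 - 0.123704)) = 1.5530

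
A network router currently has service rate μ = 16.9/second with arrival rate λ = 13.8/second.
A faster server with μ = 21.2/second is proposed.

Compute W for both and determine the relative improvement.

System 1: ρ₁ = 13.8/16.9 = 0.8166, W₁ = 1/(16.9-13.8) = 0.32258
System 2: ρ₂ = 13.8/21.2 = 0.6509, W₂ = 1/(21.2-13.8) = 0.13514
Improvement: (W₁-W₂)/W₁ = (0.32258-0.13514)/0.32258 = 58.11%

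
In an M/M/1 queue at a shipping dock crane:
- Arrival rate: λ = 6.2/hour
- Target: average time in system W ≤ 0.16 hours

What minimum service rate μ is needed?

For M/M/1: W = 1/(μ-λ)
Need W ≤ 0.16, so 1/(μ-λ) ≤ 0.16
μ - λ ≥ 1/0.16 = 6.2500
μ ≥ 6.2 + 6.2500 = 12.4500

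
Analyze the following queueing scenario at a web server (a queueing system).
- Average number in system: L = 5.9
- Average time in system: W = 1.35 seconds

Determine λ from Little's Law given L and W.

Little's Law: L = λW, so λ = L/W
λ = 5.9/1.35 = 4.3704 requests/second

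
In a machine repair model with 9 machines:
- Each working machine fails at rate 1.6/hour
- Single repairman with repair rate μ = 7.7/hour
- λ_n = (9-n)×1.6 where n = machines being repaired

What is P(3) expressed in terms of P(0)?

P(3)/P(0) = ∏_{i=0}^{3-1} λ_i/μ_{i+1}
= (9-0)×1.6/7.7 × (9-1)×1.6/7.7 × (9-2)×1.6/7.7
= 4.5219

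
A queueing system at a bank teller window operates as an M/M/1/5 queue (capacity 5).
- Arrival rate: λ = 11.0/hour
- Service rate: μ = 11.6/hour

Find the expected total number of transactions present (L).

ρ = λ/μ = 11.0/11.6 = 0.948276
P₀ = (1-ρ)/(1-ρ^(K+1)) = (1-0.948276)/(1-0.948276^6) = 0.0517240/0.272876 = 0.1896
P_K = P₀×ρ^K = 0.18955 × 0.948276^5 = 0.18955 × 0.76679 = 0.1453
L = ρ[1 - (K+1)ρ^K + Kρ^(K+1)] / [(1-ρ)(1-ρ^(K+1))]
L = 0.948276 × (1 - 6×0.7667853 + 5×0.7271241) / ((1 - 0.948276) × (1 - 0.7271241)) = 2.3454 transactions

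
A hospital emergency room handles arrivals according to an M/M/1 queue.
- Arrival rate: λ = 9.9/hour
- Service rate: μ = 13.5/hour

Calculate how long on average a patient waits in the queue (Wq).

First, compute utilization: ρ = λ/μ = 9.9/13.5 = 0.7333
For M/M/1: Wq = λ/(μ(μ-λ))
Wq = 9.9/(13.5 × (13.5-9.9))
Wq = 9.9/(13.5 × 3.60)
Wq = 0.2037 hours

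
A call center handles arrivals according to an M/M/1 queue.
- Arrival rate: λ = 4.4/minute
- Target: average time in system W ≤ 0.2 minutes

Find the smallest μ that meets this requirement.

For M/M/1: W = 1/(μ-λ)
Need W ≤ 0.2, so 1/(μ-λ) ≤ 0.2
μ - λ ≥ 1/0.2 = 5.0000
μ ≥ 4.4 + 5.0000 = 9.4000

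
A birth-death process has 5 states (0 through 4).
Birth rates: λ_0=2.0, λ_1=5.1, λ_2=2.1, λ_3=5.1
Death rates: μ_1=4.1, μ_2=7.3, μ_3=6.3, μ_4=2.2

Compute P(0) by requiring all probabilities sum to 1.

Ratios P(n)/P(0) = (λ₀···λₙ₋₁)/(μ₁···μₙ):
P(1)/P(0) = (2.0)/(4.1) = 0.4878
P(2)/P(0) = (2.0×5.1)/(4.1×7.3) = 0.3408
P(3)/P(0) = (2.0×5.1×2.1)/(4.1×7.3×6.3) = 0.1136
P(4)/P(0) = (2.0×5.1×2.1×5.1)/(4.1×7.3×6.3×2.2) = 0.2633

Normalization: ∑ P(n) = 1
P(0) × (1.0000 + 0.4878 + 0.3408 + 0.1136 + 0.2633) = 1
P(0) × 2.2055 = 1
P(0) = 1/2.2055 = 0.4534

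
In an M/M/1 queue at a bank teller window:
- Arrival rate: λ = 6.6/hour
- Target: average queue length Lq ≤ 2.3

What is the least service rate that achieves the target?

For M/M/1: Lq = λ²/(μ(μ-λ))
Need Lq ≤ 2.3, i.e. μ(μ-λ) ≥ λ²/2.3
μ² - 6.6μ - 43.56/2.3 ≥ 0  →  μ² - 6.6μ - 18.93913 ≥ 0
Quadratic formula (positive root): μ = [λ + √(λ² + 4×18.93913)]/2
Discriminant: 43.56 + 4×18.93913 = 119.3165, √119.3165 = 10.9232
μ ≥ (6.6 + 10.9232)/2 = 8.7616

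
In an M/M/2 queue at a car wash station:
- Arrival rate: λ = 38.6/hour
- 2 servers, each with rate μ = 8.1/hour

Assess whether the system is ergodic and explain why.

Stability requires ρ = λ/(cμ) < 1
ρ = 38.6/(2 × 8.1) = 38.6/16.20 = 2.3827
Since 2.3827 ≥ 1, the system is UNSTABLE.
Need c > λ/μ = 38.6/8.1 = 4.77.
Minimum servers needed: c = 5.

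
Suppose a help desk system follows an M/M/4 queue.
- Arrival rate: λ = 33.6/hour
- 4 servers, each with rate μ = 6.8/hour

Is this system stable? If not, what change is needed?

Stability requires ρ = λ/(cμ) < 1
ρ = 33.6/(4 × 6.8) = 33.6/27.20 = 1.2353
Since 1.2353 ≥ 1, the system is UNSTABLE.
Need c > λ/μ = 33.6/6.8 = 4.94.
Minimum servers needed: c = 5.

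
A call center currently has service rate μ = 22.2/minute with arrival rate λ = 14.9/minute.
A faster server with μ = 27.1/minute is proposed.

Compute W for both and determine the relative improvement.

System 1: ρ₁ = 14.9/22.2 = 0.6712, W₁ = 1/(22.2-14.9) = 0.136986
System 2: ρ₂ = 14.9/27.1 = 0.5498, W₂ = 1/(27.1-14.9) = 0.0819672
Improvement: (W₁-W₂)/W₁ = (0.136986-0.0819672)/0.136986 = 40.16%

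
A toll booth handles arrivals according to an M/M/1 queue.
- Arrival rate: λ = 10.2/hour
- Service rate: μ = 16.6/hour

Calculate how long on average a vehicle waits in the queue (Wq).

First, compute utilization: ρ = λ/μ = 10.2/16.6 = 0.6145
For M/M/1: Wq = λ/(μ(μ-λ))
Wq = 10.2/(16.6 × (16.6-10.2))
Wq = 10.2/(16.6 × 6.40)
Wq = 0.09601 hours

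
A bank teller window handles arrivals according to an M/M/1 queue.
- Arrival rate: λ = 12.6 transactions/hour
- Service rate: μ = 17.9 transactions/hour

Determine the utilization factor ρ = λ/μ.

Server utilization: ρ = λ/μ
ρ = 12.6/17.9 = 0.7039
The server is busy 70.39% of the time.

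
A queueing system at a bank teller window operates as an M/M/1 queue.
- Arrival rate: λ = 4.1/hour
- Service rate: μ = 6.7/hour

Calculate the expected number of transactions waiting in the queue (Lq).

ρ = λ/μ = 4.1/6.7 = 0.6119
For M/M/1: Lq = λ²/(μ(μ-λ))
Lq = 16.81/(6.7 × 2.60)
Lq = 0.9650 transactions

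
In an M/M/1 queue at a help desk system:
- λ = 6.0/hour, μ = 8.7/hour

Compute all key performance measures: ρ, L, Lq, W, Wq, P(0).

Step 1: ρ = λ/μ = 6.0/8.7 = 0.6897
Step 2: L = λ/(μ-λ) = 6.0/2.70 = 2.2222
Step 3: Lq = λ²/(μ(μ-λ)) = 36.00/(8.7×2.70) = 1.5326
Step 4: W = 1/(μ-λ) = 1/2.70 = 0.37037
Step 5: Wq = λ/(μ(μ-λ)) = 6.0/(8.7×2.70) = 0.2554
Step 6: P(0) = 1-ρ = 0.3103
Verify: L = λW = 6.0×0.37037 = 2.2222 ✔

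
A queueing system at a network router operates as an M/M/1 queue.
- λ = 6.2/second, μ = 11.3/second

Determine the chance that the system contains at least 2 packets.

ρ = λ/μ = 6.2/11.3 = 0.54867
P(N ≥ n) = ρⁿ
P(N ≥ 2) = 0.54867^2
P(N ≥ 2) = 0.3010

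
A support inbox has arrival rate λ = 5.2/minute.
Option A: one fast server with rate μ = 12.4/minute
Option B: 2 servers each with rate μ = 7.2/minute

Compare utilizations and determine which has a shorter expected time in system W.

Option A: single server μ = 12.4 (M/M/1)
  ρ_A = 5.2/12.4 = 0.4194
  W_A = 1/(μ-λ) = 1/(12.4-5.2) = 1/7.20 = 0.1389

Option B: 2 servers μ = 7.2 (M/M/2)
  ρ_B = λ/(cμ) = 5.2/(2×7.2) = 0.3611
  Offered load a = λ/μ = cρ = 5.2/7.2 = 0.7222
  P₀ = [ Σₙ₌₀^1 aⁿ/n! + a^2/(2!(1-ρ)) ]⁻¹
  Σ = a^0/0! + a^1/1! = 1.0000 + 0.7222 = 1.7222
  a^2/(2!(1-ρ)) = 0.5216/(2 × 0.6389) = 0.4082
  P₀ = 1/(1.7222 + 0.4082) = 0.4694
  Lq = P₀·a^2·ρ / (2!(1-ρ)²) = 0.4694 × 0.5216 × 0.3611 / (2 × 0.4082) = 0.1083
  Wq_B = Lq/λ = 0.1083/5.2 = 0.02083
  W_B = Wq_B + 1/μ = 0.02083 + 0.1389 = 0.1597

Since W_A = 0.1389 < W_B = 0.1597, Option A (single fast server) has the shorter time in system.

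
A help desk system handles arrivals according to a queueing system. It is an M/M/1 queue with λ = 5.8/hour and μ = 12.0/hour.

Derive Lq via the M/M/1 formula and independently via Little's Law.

Method 1 (direct): Lq = λ²/(μ(μ-λ)) = 33.64/(12.0 × 6.20) = 0.4522

Method 2 (Little's Law):
W = 1/(μ-λ) = 1/6.20 = 0.16129
Wq = W - 1/μ = 0.16129 - 0.083333 = 0.07796
Lq = λWq = 5.8 × 0.07796 = 0.4522 ✔ (matches Method 1)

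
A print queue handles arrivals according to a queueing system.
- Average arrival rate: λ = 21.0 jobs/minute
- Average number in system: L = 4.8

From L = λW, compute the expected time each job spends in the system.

Little's Law: L = λW, so W = L/λ
W = 4.8/21.0 = 0.2286 minutes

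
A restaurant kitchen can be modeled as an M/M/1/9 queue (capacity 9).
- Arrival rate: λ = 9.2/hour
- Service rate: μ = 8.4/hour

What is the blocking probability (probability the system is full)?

ρ = λ/μ = 9.2/8.4 = 1.09524
P₀ = (1-ρ)/(1-ρ^(K+1)) = (1-1.09524)/(1-1.09524^10) = -0.09524/-1.4837 = 0.06419
P_K = P₀×ρ^K = 0.06419 × 1.09524^9 = 0.06419 × 2.2677 = 0.1456
Blocking probability = 14.56%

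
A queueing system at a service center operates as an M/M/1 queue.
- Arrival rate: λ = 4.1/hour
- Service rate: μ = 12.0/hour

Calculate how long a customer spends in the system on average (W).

First, compute utilization: ρ = λ/μ = 4.1/12.0 = 0.3417
For M/M/1: W = 1/(μ-λ)
W = 1/(12.0-4.1) = 1/7.90
W = 0.1266 hours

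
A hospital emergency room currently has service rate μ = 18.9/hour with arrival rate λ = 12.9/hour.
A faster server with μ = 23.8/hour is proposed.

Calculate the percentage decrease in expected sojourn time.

System 1: ρ₁ = 12.9/18.9 = 0.6825, W₁ = 1/(18.9-12.9) = 0.166667
System 2: ρ₂ = 12.9/23.8 = 0.5420, W₂ = 1/(23.8-12.9) = 0.0917431
Improvement: (W₁-W₂)/W₁ = (0.166667-0.0917431)/0.166667 = 44.95%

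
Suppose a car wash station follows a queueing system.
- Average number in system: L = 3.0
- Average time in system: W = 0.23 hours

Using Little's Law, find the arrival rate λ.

Little's Law: L = λW, so λ = L/W
λ = 3.0/0.23 = 13.0435 cars/hour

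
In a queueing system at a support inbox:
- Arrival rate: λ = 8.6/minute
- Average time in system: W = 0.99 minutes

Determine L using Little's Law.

Little's Law: L = λW
L = 8.6 × 0.99 = 8.5140 emails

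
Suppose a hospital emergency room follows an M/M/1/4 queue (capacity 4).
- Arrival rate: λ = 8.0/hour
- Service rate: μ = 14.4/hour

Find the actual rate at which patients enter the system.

ρ = λ/μ = 8.0/14.4 = 0.55556
P₀ = (1-ρ)/(1-ρ^(K+1)) = (1-0.55556)/(1-0.55556^5) = 0.44444/0.94708 = 0.4693
P_K = P₀×ρ^K = 0.469276 × 0.55556^4 = 0.469276 × 0.0952629 = 0.04470
λ_eff = λ(1-P_K) = 8.0 × (1 - 0.04470) = 8.0 × 0.9553 = 7.6424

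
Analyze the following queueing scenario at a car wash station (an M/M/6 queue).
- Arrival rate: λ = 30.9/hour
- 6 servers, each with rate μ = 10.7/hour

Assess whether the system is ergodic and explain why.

Stability requires ρ = λ/(cμ) < 1
ρ = 30.9/(6 × 10.7) = 30.9/64.20 = 0.4813
Since 0.4813 < 1, the system is STABLE.
The servers are busy 48.13% of the time.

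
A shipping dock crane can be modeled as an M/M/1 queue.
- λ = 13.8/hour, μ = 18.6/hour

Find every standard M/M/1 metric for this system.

Step 1: ρ = λ/μ = 13.8/18.6 = 0.7419
Step 2: L = λ/(μ-λ) = 13.8/4.80 = 2.8750
Step 3: Lq = λ²/(μ(μ-λ)) = 190.44/(18.6×4.80) = 2.1331
Step 4: W = 1/(μ-λ) = 1/4.80 = 0.20833
Step 5: Wq = λ/(μ(μ-λ)) = 13.8/(18.6×4.80) = 0.1546
Step 6: P(0) = 1-ρ = 0.2581
Verify: L = λW = 13.8×0.20833 = 2.8750 ✔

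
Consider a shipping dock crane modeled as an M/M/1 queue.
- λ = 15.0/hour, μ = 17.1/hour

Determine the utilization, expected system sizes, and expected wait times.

Step 1: ρ = λ/μ = 15.0/17.1 = 0.8772
Step 2: L = λ/(μ-λ) = 15.0/2.10 = 7.1429
Step 3: Lq = λ²/(μ(μ-λ)) = 225.00/(17.1×2.10) = 6.2657
Step 4: W = 1/(μ-λ) = 1/2.10 = 0.47619
Step 5: Wq = λ/(μ(μ-λ)) = 15.0/(17.1×2.10) = 0.4177
Step 6: P(0) = 1-ρ = 0.1228
Verify: L = λW = 15.0×0.47619 = 7.1429 ✔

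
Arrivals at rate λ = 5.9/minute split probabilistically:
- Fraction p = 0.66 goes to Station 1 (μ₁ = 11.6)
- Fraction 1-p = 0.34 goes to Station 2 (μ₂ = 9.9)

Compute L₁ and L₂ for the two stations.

Effective rates: λ₁ = 5.9×0.66 = 3.894, λ₂ = 5.9×0.34 = 2.006
Station 1: ρ₁ = 3.894/11.6 = 0.3357, L₁ = ρ₁/(1-ρ₁) = 0.3357/(1-0.3357) = 0.5053
Station 2: ρ₂ = 2.006/9.9 = 0.2026, L₂ = ρ₂/(1-ρ₂) = 0.2026/(1-0.2026) = 0.2541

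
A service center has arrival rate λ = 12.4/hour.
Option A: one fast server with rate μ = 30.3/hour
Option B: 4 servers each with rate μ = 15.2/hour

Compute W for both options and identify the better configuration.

Option A: single server μ = 30.3 (M/M/1)
  ρ_A = 12.4/30.3 = 0.4092
  W_A = 1/(μ-λ) = 1/(30.3-12.4) = 1/17.90 = 0.05587

Option B: 4 servers μ = 15.2 (M/M/4)
  ρ_B = λ/(cμ) = 12.4/(4×15.2) = 0.2039
  Offered load a = λ/μ = cρ = 12.4/15.2 = 0.8158
  P₀ = [ Σₙ₌₀^3 aⁿ/n! + a^4/(4!(1-ρ)) ]⁻¹
  Σ = a^0/0! + a^1/1! + a^2/2! + a^3/3! = 1.0000 + 0.81579 + 0.33276 + 0.090486 = 2.2390
  a^4/(4!(1-ρ)) = 0.4429/(24 × 0.7961) = 0.02318
  P₀ = 1/(2.23903 + 0.0231825) = 0.4420
  Lq = P₀·a^4·ρ / (4!(1-ρ)²) = 0.4420 × 0.4429 × 0.2039 / (24 × 0.6337) = 0.002625
  Wq_B = Lq/λ = 0.002625/12.4 = 0.0002117
  W_B = Wq_B + 1/μ = 0.0002117 + 0.06579 = 0.06600

Since W_A = 0.05587 < W_B = 0.06600, Option A (single fast server) has the shorter time in system.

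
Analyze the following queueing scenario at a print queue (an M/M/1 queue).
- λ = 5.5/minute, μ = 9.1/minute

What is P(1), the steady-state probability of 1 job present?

ρ = λ/μ = 5.5/9.1 = 0.6044
P(n) = (1-ρ)ρⁿ
P(1) = (1-0.6044) × 0.6044^1
P(1) = 0.3956 × 0.6044
P(1) = 0.2391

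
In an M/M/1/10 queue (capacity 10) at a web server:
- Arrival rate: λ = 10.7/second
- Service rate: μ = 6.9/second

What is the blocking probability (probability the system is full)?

ρ = λ/μ = 10.7/6.9 = 1.55072
P₀ = (1-ρ)/(1-ρ^(K+1)) = (1-1.55072)/(1-1.55072^11) = -0.5507/-123.7002 = 0.004452
P_K = P₀×ρ^K = 0.004452 × 1.55072^10 = 0.004452 × 80.4144 = 0.3580
Blocking probability = 35.80%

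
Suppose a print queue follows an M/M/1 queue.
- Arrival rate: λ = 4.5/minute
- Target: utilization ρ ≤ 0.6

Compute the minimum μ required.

ρ = λ/μ, so μ = λ/ρ
μ ≥ 4.5/0.6 = 7.5000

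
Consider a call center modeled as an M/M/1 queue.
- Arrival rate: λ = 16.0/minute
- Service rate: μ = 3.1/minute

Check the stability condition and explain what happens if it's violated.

Stability requires ρ = λ/(cμ) < 1
ρ = 16.0/(1 × 3.1) = 16.0/3.10 = 5.1613
Since 5.1613 ≥ 1, the system is UNSTABLE.
Queue grows without bound. Need μ > λ = 16.0.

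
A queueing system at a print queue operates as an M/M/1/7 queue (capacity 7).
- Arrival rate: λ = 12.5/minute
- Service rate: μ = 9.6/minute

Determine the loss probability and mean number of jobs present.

ρ = λ/μ = 12.5/9.6 = 1.30208
P₀ = (1-ρ)/(1-ρ^(K+1)) = (1-1.30208)/(1-1.30208^8) = -0.3021/-7.2623 = 0.04160
P_K = P₀×ρ^K = 0.041596 × 1.30208^7 = 0.041596 × 6.3455 = 0.2639
Blocking probability P_7 = 0.2639 (26.39%)
L = ρ[1 - (K+1)ρ^K + Kρ^(K+1)] / [(1-ρ)(1-ρ^(K+1))]
L = 1.30208 × (1 - 8×6.34547 + 7×8.26231) / ((1 - 1.30208) × (1 - 8.26231)) = 4.7912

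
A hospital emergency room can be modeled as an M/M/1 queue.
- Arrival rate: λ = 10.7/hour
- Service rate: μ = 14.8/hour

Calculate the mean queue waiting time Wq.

First, compute utilization: ρ = λ/μ = 10.7/14.8 = 0.7230
For M/M/1: Wq = λ/(μ(μ-λ))
Wq = 10.7/(14.8 × (14.8-10.7))
Wq = 10.7/(14.8 × 4.10)
Wq = 0.1763 hours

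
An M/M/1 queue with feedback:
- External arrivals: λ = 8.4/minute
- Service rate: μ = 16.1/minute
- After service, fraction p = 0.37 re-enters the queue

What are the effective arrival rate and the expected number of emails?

Effective arrival rate: λ_eff = λ/(1-p) = 8.4/(1-0.37) = 8.4/0.63 = 13.33333
ρ = λ_eff/μ = 13.33333/16.1 = 0.828157
L = ρ/(1-ρ) = 0.828157/(1-0.828157) = 4.8193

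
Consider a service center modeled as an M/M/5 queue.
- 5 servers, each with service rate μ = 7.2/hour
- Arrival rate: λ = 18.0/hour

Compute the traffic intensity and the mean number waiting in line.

Traffic intensity: ρ = λ/(cμ) = 18.0/(5×7.2) = 0.5000
Since ρ = 0.5000 < 1, system is stable.
Offered load a = λ/μ = cρ = 18.0/7.2 = 2.5000
P₀ = [ Σₙ₌₀^4 aⁿ/n! + a^5/(5!(1-ρ)) ]⁻¹
Σ = a^0/0! + a^1/1! + a^2/2! + a^3/3! + a^4/4! = 1.0000 + 2.5000 + 3.1250 + 2.6042 + 1.6276 = 10.8568
a^5/(5!(1-ρ)) = 97.6562/(120 × 0.5000) = 1.6276
P₀ = 1/(10.8568 + 1.6276) = 0.08010
Lq = P₀·a^5·ρ / (5!(1-ρ)²) = 0.08010 × 97.6562 × 0.5000 / (120 × 0.2500) = 0.1304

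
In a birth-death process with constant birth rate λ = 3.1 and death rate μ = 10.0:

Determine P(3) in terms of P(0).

For constant rates: P(n)/P(0) = (λ/μ)^n
P(3)/P(0) = (3.1/10.0)^3 = 0.3100^3 = 0.02979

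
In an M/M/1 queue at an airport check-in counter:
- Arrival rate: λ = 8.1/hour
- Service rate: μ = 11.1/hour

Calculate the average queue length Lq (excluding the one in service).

ρ = λ/μ = 8.1/11.1 = 0.7297
For M/M/1: Lq = λ²/(μ(μ-λ))
Lq = 65.61/(11.1 × 3.00)
Lq = 1.9703 passengers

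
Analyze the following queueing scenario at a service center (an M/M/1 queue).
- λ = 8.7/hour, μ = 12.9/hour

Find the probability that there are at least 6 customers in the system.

ρ = λ/μ = 8.7/12.9 = 0.67442
P(N ≥ n) = ρⁿ
P(N ≥ 6) = 0.67442^6
P(N ≥ 6) = 0.09410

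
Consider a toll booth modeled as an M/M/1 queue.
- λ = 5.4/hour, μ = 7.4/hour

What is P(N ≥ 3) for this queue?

ρ = λ/μ = 5.4/7.4 = 0.72973
P(N ≥ n) = ρⁿ
P(N ≥ 3) = 0.72973^3
P(N ≥ 3) = 0.3886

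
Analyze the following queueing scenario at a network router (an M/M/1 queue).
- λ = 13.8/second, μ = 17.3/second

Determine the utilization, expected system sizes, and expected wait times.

Step 1: ρ = λ/μ = 13.8/17.3 = 0.7977
Step 2: L = λ/(μ-λ) = 13.8/3.50 = 3.9429
Step 3: Lq = λ²/(μ(μ-λ)) = 190.44/(17.3×3.50) = 3.1452
Step 4: W = 1/(μ-λ) = 1/3.50 = 0.285714
Step 5: Wq = λ/(μ(μ-λ)) = 13.8/(17.3×3.50) = 0.2279
Step 6: P(0) = 1-ρ = 0.2023
Verify: L = λW = 13.8×0.285714 = 3.9429 ✔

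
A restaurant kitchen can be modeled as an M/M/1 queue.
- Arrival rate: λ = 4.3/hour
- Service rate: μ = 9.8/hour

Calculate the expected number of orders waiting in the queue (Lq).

ρ = λ/μ = 4.3/9.8 = 0.4388
For M/M/1: Lq = λ²/(μ(μ-λ))
Lq = 18.49/(9.8 × 5.50)
Lq = 0.3430 orders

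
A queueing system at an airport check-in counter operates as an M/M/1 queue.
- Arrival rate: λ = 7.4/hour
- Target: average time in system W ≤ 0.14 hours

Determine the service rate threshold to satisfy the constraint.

For M/M/1: W = 1/(μ-λ)
Need W ≤ 0.14, so 1/(μ-λ) ≤ 0.14
μ - λ ≥ 1/0.14 = 7.1429
μ ≥ 7.4 + 7.1429 = 14.5429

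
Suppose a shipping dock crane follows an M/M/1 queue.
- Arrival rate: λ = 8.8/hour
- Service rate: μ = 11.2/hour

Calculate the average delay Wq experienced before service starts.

First, compute utilization: ρ = λ/μ = 8.8/11.2 = 0.7857
For M/M/1: Wq = λ/(μ(μ-λ))
Wq = 8.8/(11.2 × (11.2-8.8))
Wq = 8.8/(11.2 × 2.40)
Wq = 0.3274 hours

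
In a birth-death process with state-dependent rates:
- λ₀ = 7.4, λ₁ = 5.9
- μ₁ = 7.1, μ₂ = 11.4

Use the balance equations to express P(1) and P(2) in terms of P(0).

Balance equations:
State 0: λ₀P₀ = μ₁P₁ → P₁ = (λ₀/μ₁)P₀ = (7.4/7.1)P₀ = 1.0423P₀
State 1: P₂ = (λ₀λ₁)/(μ₁μ₂)P₀ = (7.4×5.9)/(7.1×11.4)P₀ = 0.5394P₀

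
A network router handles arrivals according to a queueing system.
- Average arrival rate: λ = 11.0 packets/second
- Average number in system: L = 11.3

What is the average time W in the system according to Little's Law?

Little's Law: L = λW, so W = L/λ
W = 11.3/11.0 = 1.0273 seconds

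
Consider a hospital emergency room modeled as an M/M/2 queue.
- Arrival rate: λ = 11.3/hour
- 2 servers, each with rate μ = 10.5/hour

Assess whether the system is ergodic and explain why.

Stability requires ρ = λ/(cμ) < 1
ρ = 11.3/(2 × 10.5) = 11.3/21.00 = 0.5381
Since 0.5381 < 1, the system is STABLE.
The servers are busy 53.81% of the time.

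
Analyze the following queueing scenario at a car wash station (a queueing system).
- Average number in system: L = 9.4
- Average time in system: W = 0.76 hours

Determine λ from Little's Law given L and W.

Little's Law: L = λW, so λ = L/W
λ = 9.4/0.76 = 12.3684 cars/hour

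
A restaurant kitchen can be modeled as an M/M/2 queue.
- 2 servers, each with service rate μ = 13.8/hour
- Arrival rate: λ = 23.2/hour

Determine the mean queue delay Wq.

Traffic intensity: ρ = λ/(cμ) = 23.2/(2×13.8) = 0.8406
Since ρ = 0.8406 < 1, system is stable.
Offered load a = λ/μ = cρ = 23.2/13.8 = 1.6812
P₀ = [ Σₙ₌₀^1 aⁿ/n! + a^2/(2!(1-ρ)) ]⁻¹
Σ = a^0/0! + a^1/1! = 1.0000 + 1.6812 = 2.6812
a^2/(2!(1-ρ)) = 2.8263/(2 × 0.15942) = 8.8643
P₀ = 1/(2.6812 + 8.8643) = 0.08661
Lq = P₀·a^2·ρ / (2!(1-ρ)²) = 0.0866142 × 2.82630 × 0.840580 / (2 × 0.0254148) = 4.0483
Wq = Lq/λ = 4.0483/23.2 = 0.1745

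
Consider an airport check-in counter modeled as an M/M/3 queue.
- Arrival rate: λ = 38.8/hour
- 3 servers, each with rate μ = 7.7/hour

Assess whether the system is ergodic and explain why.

Stability requires ρ = λ/(cμ) < 1
ρ = 38.8/(3 × 7.7) = 38.8/23.10 = 1.6797
Since 1.6797 ≥ 1, the system is UNSTABLE.
Need c > λ/μ = 38.8/7.7 = 5.04.
Minimum servers needed: c = 6.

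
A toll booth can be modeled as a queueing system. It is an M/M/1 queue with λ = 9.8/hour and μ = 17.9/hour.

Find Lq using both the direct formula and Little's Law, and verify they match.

Method 1 (direct): Lq = λ²/(μ(μ-λ)) = 96.04/(17.9 × 8.10) = 0.6624

Method 2 (Little's Law):
W = 1/(μ-λ) = 1/8.10 = 0.12346
Wq = W - 1/μ = 0.12346 - 0.055866 = 0.06759
Lq = λWq = 9.8 × 0.06759 = 0.6624 ✔ (matches Method 1)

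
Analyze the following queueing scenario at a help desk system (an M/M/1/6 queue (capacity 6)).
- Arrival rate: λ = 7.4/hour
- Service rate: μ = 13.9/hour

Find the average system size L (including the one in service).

ρ = λ/μ = 7.4/13.9 = 0.53237
P₀ = (1-ρ)/(1-ρ^(K+1)) = (1-0.53237)/(1-0.53237^7) = 0.46763/0.98788 = 0.4734
P_K = P₀×ρ^K = 0.4734 × 0.53237^6 = 0.4734 × 0.02277 = 0.01078
L = ρ[1 - (K+1)ρ^K + Kρ^(K+1)] / [(1-ρ)(1-ρ^(K+1))]
L = 0.53237 × (1 - 7×0.022766 + 6×0.012120) / ((1 - 0.53237) × (1 - 0.012120)) = 1.0526 tickets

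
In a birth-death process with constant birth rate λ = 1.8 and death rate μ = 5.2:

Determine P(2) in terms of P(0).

For constant rates: P(n)/P(0) = (λ/μ)^n
P(2)/P(0) = (1.8/5.2)^2 = 0.34615^2 = 0.1198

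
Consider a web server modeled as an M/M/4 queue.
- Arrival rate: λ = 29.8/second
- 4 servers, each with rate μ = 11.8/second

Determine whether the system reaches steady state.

Stability requires ρ = λ/(cμ) < 1
ρ = 29.8/(4 × 11.8) = 29.8/47.20 = 0.6314
Since 0.6314 < 1, the system is STABLE.
The servers are busy 63.14% of the time.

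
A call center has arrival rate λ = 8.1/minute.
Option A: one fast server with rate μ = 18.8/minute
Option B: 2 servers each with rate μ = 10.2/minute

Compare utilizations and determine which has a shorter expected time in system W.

Option A: single server μ = 18.8 (M/M/1)
  ρ_A = 8.1/18.8 = 0.4309
  W_A = 1/(μ-λ) = 1/(18.8-8.1) = 1/10.70 = 0.09346

Option B: 2 servers μ = 10.2 (M/M/2)
  ρ_B = λ/(cμ) = 8.1/(2×10.2) = 0.3971
  Offered load a = λ/μ = cρ = 8.1/10.2 = 0.7941
  P₀ = [ Σₙ₌₀^1 aⁿ/n! + a^2/(2!(1-ρ)) ]⁻¹
  Σ = a^0/0! + a^1/1! = 1.0000 + 0.7941 = 1.7941
  a^2/(2!(1-ρ)) = 0.6306/(2 × 0.6029) = 0.5230
  P₀ = 1/(1.7941 + 0.5230) = 0.4316
  Lq = P₀·a^2·ρ / (2!(1-ρ)²) = 0.43158 × 0.63062 × 0.39706 / (2 × 0.36354) = 0.1486
  Wq_B = Lq/λ = 0.1486/8.1 = 0.01835
  W_B = Wq_B + 1/μ = 0.01835 + 0.09804 = 0.1164

Since W_A = 0.09346 < W_B = 0.1164, Option A (single fast server) has the shorter time in system.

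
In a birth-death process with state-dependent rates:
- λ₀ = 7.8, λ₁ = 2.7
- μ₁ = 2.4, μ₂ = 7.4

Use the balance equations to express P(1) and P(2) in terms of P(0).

Balance equations:
State 0: λ₀P₀ = μ₁P₁ → P₁ = (λ₀/μ₁)P₀ = (7.8/2.4)P₀ = 3.2500P₀
State 1: P₂ = (λ₀λ₁)/(μ₁μ₂)P₀ = (7.8×2.7)/(2.4×7.4)P₀ = 1.1858P₀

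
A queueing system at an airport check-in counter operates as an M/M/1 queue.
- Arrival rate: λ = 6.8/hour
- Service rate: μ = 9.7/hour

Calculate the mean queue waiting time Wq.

First, compute utilization: ρ = λ/μ = 6.8/9.7 = 0.7010
For M/M/1: Wq = λ/(μ(μ-λ))
Wq = 6.8/(9.7 × (9.7-6.8))
Wq = 6.8/(9.7 × 2.90)
Wq = 0.2417 hours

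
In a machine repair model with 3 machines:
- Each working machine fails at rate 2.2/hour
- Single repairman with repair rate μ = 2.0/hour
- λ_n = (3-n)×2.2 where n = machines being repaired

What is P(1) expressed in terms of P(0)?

P(1)/P(0) = ∏_{i=0}^{1-1} λ_i/μ_{i+1}
= (3-0)×2.2/2.0
= 3.3000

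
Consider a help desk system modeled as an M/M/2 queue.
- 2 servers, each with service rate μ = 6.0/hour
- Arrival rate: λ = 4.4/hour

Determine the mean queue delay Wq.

Traffic intensity: ρ = λ/(cμ) = 4.4/(2×6.0) = 0.3667
Since ρ = 0.3667 < 1, system is stable.
Offered load a = λ/μ = cρ = 4.4/6.0 = 0.7333
P₀ = [ Σₙ₌₀^1 aⁿ/n! + a^2/(2!(1-ρ)) ]⁻¹
Σ = a^0/0! + a^1/1! = 1.0000 + 0.7333 = 1.7333
a^2/(2!(1-ρ)) = 0.5378/(2 × 0.6333) = 0.4246
P₀ = 1/(1.7333 + 0.4246) = 0.4634
Lq = P₀·a^2·ρ / (2!(1-ρ)²) = 0.4634 × 0.5378 × 0.3667 / (2 × 0.4011) = 0.1139
Wq = Lq/λ = 0.1139/4.4 = 0.02589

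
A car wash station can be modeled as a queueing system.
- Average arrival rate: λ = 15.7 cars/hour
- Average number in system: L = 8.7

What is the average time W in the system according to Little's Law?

Little's Law: L = λW, so W = L/λ
W = 8.7/15.7 = 0.5541 hours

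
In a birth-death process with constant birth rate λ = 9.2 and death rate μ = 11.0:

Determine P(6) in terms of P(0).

For constant rates: P(n)/P(0) = (λ/μ)^n
P(6)/P(0) = (9.2/11.0)^6 = 0.83636^6 = 0.3423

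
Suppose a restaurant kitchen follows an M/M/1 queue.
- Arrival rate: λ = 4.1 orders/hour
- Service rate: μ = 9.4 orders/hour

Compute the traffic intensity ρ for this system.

Server utilization: ρ = λ/μ
ρ = 4.1/9.4 = 0.4362
The server is busy 43.62% of the time.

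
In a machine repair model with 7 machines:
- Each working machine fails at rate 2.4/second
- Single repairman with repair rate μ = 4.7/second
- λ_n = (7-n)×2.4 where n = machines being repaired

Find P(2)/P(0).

P(2)/P(0) = ∏_{i=0}^{2-1} λ_i/μ_{i+1}
= (7-0)×2.4/4.7 × (7-1)×2.4/4.7
= 10.9516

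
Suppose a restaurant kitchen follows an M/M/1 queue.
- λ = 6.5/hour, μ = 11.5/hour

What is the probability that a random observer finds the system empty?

ρ = λ/μ = 6.5/11.5 = 0.5652
P(0) = 1 - ρ = 1 - 0.5652 = 0.4348
The server is idle 43.48% of the time.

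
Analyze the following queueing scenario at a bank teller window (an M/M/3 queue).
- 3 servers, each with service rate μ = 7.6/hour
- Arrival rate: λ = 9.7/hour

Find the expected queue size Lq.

Traffic intensity: ρ = λ/(cμ) = 9.7/(3×7.6) = 0.4254
Since ρ = 0.4254 < 1, system is stable.
Offered load a = λ/μ = cρ = 9.7/7.6 = 1.2763
P₀ = [ Σₙ₌₀^2 aⁿ/n! + a^3/(3!(1-ρ)) ]⁻¹
Σ = a^0/0! + a^1/1! + a^2/2! = 1.0000 + 1.2763 + 0.8145 = 3.0908
a^3/(3!(1-ρ)) = 2.0791/(6 × 0.5746) = 0.6031
P₀ = 1/(3.0908 + 0.6031) = 0.2707
Lq = P₀·a^3·ρ / (3!(1-ρ)²) = 0.2707 × 2.0791 × 0.4254 / (6 × 0.3301) = 0.1209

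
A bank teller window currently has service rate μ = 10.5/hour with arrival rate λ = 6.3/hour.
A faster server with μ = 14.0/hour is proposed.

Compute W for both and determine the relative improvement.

System 1: ρ₁ = 6.3/10.5 = 0.6000, W₁ = 1/(10.5-6.3) = 0.238095
System 2: ρ₂ = 6.3/14.0 = 0.4500, W₂ = 1/(14.0-6.3) = 0.129870
Improvement: (W₁-W₂)/W₁ = (0.238095-0.129870)/0.238095 = 45.45%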